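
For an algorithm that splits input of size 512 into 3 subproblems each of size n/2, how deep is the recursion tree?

For divide and conquer with division factor 2:

Problem sizes at each level:
Level 0: 512
Level 1: 256
Level 2: 128
Level 3: 64
Level 4: 32
Level 5: 16
Level 6: 8
Level 7: 4
Level 8: 2
Level 9: 1

The root is level 0 and the size-1 base case is level 9 (the tree spans levels 0 through 9, i.e. 10 levels counting the root), so the depth is the number of divisions: log_2(512) = 9

The recursion tree depth is log_2(512) = 9. At each level, the problem size is divided by 2, so it takes 9 divisions to reduce to a base case of size 1. The algorithm makes 3 recursive calls at each level.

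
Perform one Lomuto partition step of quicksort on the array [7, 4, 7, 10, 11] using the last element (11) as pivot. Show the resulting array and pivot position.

Lomuto partition with pivot = 11:

Initial array: [7, 4, 7, 10, 11]

arr[0]=7 <= 11: swap with position 0, array becomes [7, 4, 7, 10, 11]
arr[1]=4 <= 11: swap with position 1, array becomes [7, 4, 7, 10, 11]
arr[2]=7 <= 11: swap with position 2, array becomes [7, 4, 7, 10, 11]
arr[3]=10 <= 11: swap with position 3, array becomes [7, 4, 7, 10, 11]

Place pivot at position 4: [7, 4, 7, 10, 11]
Pivot position: 4

After partitioning with pivot 11, the array becomes [7, 4, 7, 10, 11]. The pivot is placed at index 4. All elements to the left of the pivot are <= 11, and all elements to the right are > 11.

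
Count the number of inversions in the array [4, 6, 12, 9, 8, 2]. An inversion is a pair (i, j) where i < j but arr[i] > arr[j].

Finding inversions in [4, 6, 12, 9, 8, 2]:

(0, 5): arr[0]=4 > arr[5]=2
(1, 5): arr[1]=6 > arr[5]=2
(2, 3): arr[2]=12 > arr[3]=9
(2, 4): arr[2]=12 > arr[4]=8
(2, 5): arr[2]=12 > arr[5]=2
(3, 4): arr[3]=9 > arr[4]=8
(3, 5): arr[3]=9 > arr[5]=2
(4, 5): arr[4]=8 > arr[5]=2

Total inversions: 8

The array has 8 inversion(s): (0,5), (1,5), (2,3), (2,4), (2,5), (3,4), (3,5), (4,5). Each pair (i,j) satisfies i < j and arr[i] > arr[j].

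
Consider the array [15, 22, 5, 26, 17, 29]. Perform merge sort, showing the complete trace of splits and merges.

Merge sort trace:

Split: [15, 22, 5, 26, 17, 29] -> [15, 22, 5] and [26, 17, 29]
  Split: [15, 22, 5] -> [15] and [22, 5]
    Split: [22, 5] -> [22] and [5]
    Merge: [22] + [5] -> [5, 22]
  Merge: [15] + [5, 22] -> [5, 15, 22]
  Split: [26, 17, 29] -> [26] and [17, 29]
    Split: [17, 29] -> [17] and [29]
    Merge: [17] + [29] -> [17, 29]
  Merge: [26] + [17, 29] -> [17, 26, 29]
Merge: [5, 15, 22] + [17, 26, 29] -> [5, 15, 17, 22, 26, 29]

Final sorted array: [5, 15, 17, 22, 26, 29]

The merge sort proceeds by recursively splitting the array and merging sorted halves.
After all merges, the sorted array is [5, 15, 17, 22, 26, 29].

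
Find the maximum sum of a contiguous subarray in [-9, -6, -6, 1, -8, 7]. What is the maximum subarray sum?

Using Kadane's algorithm on [-9, -6, -6, 1, -8, 7]:

Scanning through the array:
Position 1 (value -6): max_ending_here = -6, max_so_far = -6
Position 2 (value -6): max_ending_here = -6, max_so_far = -6
Position 3 (value 1): max_ending_here = 1, max_so_far = 1
Position 4 (value -8): max_ending_here = -7, max_so_far = 1
Position 5 (value 7): max_ending_here = 7, max_so_far = 7

Maximum subarray: [7]
Maximum sum: 7

The maximum subarray is [7] with sum 7. This subarray runs from index 5 to index 5.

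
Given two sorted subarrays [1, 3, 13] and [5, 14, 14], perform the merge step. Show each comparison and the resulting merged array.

Merging process:

Compare 1 vs 5: take 1 from left. Merged: [1]
Compare 3 vs 5: take 3 from left. Merged: [1, 3]
Compare 13 vs 5: take 5 from right. Merged: [1, 3, 5]
Compare 13 vs 14: take 13 from left. Merged: [1, 3, 5, 13]
Append remaining from right: [14, 14]. Merged: [1, 3, 5, 13, 14, 14]

Final merged array: [1, 3, 5, 13, 14, 14]
Total comparisons: 4

The merged array is [1, 3, 5, 13, 14, 14], requiring 4 comparisons. The merge step runs in O(n) time where n is the total number of elements.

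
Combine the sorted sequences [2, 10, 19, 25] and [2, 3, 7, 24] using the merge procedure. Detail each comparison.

Merging process:

Compare 2 vs 2: take 2 from left. Merged: [2]
Compare 10 vs 2: take 2 from right. Merged: [2, 2]
Compare 10 vs 3: take 3 from right. Merged: [2, 2, 3]
Compare 10 vs 7: take 7 from right. Merged: [2, 2, 3, 7]
Compare 10 vs 24: take 10 from left. Merged: [2, 2, 3, 7, 10]
Compare 19 vs 24: take 19 from left. Merged: [2, 2, 3, 7, 10, 19]
Compare 25 vs 24: take 24 from right. Merged: [2, 2, 3, 7, 10, 19, 24]
Append remaining from left: [25]. Merged: [2, 2, 3, 7, 10, 19, 24, 25]

Final merged array: [2, 2, 3, 7, 10, 19, 24, 25]
Total comparisons: 7

The merged array is [2, 2, 3, 7, 10, 19, 24, 25], requiring 7 comparisons. The merge step runs in O(n) time where n is the total number of elements.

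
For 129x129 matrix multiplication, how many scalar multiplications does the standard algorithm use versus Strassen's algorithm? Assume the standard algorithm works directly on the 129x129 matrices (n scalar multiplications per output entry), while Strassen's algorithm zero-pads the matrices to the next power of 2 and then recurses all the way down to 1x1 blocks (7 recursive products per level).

Matrix multiplication for 129x129 matrices:

Strassen's algorithm requires power-of-2 dimensions. Pad 129x129 to 256x256 (next power of 2).

Standard algorithm: 129^3 = 2146689 multiplications
Strassen's algorithm: 7^(log2(256)) = 7^8 = 5764801 multiplications
Difference: 2146689 - 5764801 = -3618112 (Strassen uses MORE here due to padding overhead — for small or just-over-power-of-2 n, padding can outweigh the per-level savings)

Standard: 2146689 multiplications (129^3). Strassen: 5764801 multiplications (7^8, after padding to 256x256). Strassen reduces 8 recursive multiplications to 7 at each level.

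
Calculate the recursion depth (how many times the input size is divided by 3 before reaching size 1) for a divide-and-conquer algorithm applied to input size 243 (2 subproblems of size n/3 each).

For divide and conquer with division factor 3:

Problem sizes at each level:
Level 0: 243
Level 1: 81
Level 2: 27
Level 3: 9
Level 4: 3
Level 5: 1

The root is level 0 and the size-1 base case is level 5 (the tree spans levels 0 through 5, i.e. 6 levels counting the root), so the depth is the number of divisions: log_3(243) = 5

The recursion tree depth is log_3(243) = 5. At each level, the problem size is divided by 3, so it takes 5 divisions to reduce to a base case of size 1. The algorithm makes 2 recursive calls at each level.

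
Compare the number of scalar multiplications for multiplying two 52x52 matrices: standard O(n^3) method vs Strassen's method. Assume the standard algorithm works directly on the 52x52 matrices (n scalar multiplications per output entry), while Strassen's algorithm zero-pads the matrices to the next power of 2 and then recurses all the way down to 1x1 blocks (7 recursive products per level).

Matrix multiplication for 52x52 matrices:

Strassen's algorithm requires power-of-2 dimensions. Pad 52x52 to 64x64 (next power of 2).

Standard algorithm: 52^3 = 140608 multiplications
Strassen's algorithm: 7^(log2(64)) = 7^6 = 117649 multiplications
Savings: 140608 - 117649 = 22959 multiplications

Standard: 140608 multiplications (52^3). Strassen: 117649 multiplications (7^6, after padding to 64x64). Strassen reduces 8 recursive multiplications to 7 at each level.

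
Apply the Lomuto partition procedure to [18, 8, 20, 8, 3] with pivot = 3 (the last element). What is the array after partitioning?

Lomuto partition with pivot = 3:

Initial array: [18, 8, 20, 8, 3]

arr[0]=18 > 3: no swap
arr[1]=8 > 3: no swap
arr[2]=20 > 3: no swap
arr[3]=8 > 3: no swap

Place pivot at position 0: [3, 8, 20, 8, 18]
Pivot position: 0

After partitioning with pivot 3, the array becomes [3, 8, 20, 8, 18]. The pivot is placed at index 0. All elements to the left of the pivot are <= 3, and all elements to the right are > 3.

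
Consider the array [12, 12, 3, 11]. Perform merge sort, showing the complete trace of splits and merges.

Merge sort trace:

Split: [12, 12, 3, 11] -> [12, 12] and [3, 11]
  Split: [12, 12] -> [12] and [12]
  Merge: [12] + [12] -> [12, 12]
  Split: [3, 11] -> [3] and [11]
  Merge: [3] + [11] -> [3, 11]
Merge: [12, 12] + [3, 11] -> [3, 11, 12, 12]

Final sorted array: [3, 11, 12, 12]

The merge sort proceeds by recursively splitting the array and merging sorted halves.
After all merges, the sorted array is [3, 11, 12, 12].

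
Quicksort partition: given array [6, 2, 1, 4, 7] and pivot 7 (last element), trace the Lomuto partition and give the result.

Lomuto partition with pivot = 7:

Initial array: [6, 2, 1, 4, 7]

arr[0]=6 <= 7: swap with position 0, array becomes [6, 2, 1, 4, 7]
arr[1]=2 <= 7: swap with position 1, array becomes [6, 2, 1, 4, 7]
arr[2]=1 <= 7: swap with position 2, array becomes [6, 2, 1, 4, 7]
arr[3]=4 <= 7: swap with position 3, array becomes [6, 2, 1, 4, 7]

Place pivot at position 4: [6, 2, 1, 4, 7]
Pivot position: 4

After partitioning with pivot 7, the array becomes [6, 2, 1, 4, 7]. The pivot is placed at index 4. All elements to the left of the pivot are <= 7, and all elements to the right are > 7.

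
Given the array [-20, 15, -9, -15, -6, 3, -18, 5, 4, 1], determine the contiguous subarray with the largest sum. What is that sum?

Using Kadane's algorithm on [-20, 15, -9, -15, -6, 3, -18, 5, 4, 1]:

Scanning through the array:
Position 1 (value 15): max_ending_here = 15, max_so_far = 15
Position 2 (value -9): max_ending_here = 6, max_so_far = 15
Position 3 (value -15): max_ending_here = -9, max_so_far = 15
Position 4 (value -6): max_ending_here = -6, max_so_far = 15
Position 5 (value 3): max_ending_here = 3, max_so_far = 15
Position 6 (value -18): max_ending_here = -15, max_so_far = 15
Position 7 (value 5): max_ending_here = 5, max_so_far = 15
Position 8 (value 4): max_ending_here = 9, max_so_far = 15
Position 9 (value 1): max_ending_here = 10, max_so_far = 15

Maximum subarray: [15]
Maximum sum: 15

The maximum subarray is [15] with sum 15. This subarray runs from index 1 to index 1.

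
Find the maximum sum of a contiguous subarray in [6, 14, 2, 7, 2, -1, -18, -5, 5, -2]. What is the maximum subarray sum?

Using Kadane's algorithm on [6, 14, 2, 7, 2, -1, -18, -5, 5, -2]:

Scanning through the array:
Position 1 (value 14): max_ending_here = 20, max_so_far = 20
Position 2 (value 2): max_ending_here = 22, max_so_far = 22
Position 3 (value 7): max_ending_here = 29, max_so_far = 29
Position 4 (value 2): max_ending_here = 31, max_so_far = 31
Position 5 (value -1): max_ending_here = 30, max_so_far = 31
Position 6 (value -18): max_ending_here = 12, max_so_far = 31
Position 7 (value -5): max_ending_here = 7, max_so_far = 31
Position 8 (value 5): max_ending_here = 12, max_so_far = 31
Position 9 (value -2): max_ending_here = 10, max_so_far = 31

Maximum subarray: [6, 14, 2, 7, 2]
Maximum sum: 31

The maximum subarray is [6, 14, 2, 7, 2] with sum 31. This subarray runs from index 0 to index 4.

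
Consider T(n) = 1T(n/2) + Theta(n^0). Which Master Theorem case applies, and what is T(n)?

Master Theorem for T(n) = 1T(n/2) + O(n^0):

a = 1, b = 2, c = 0
log_b(a) = log_2(1) = 0.0000

Case 2: c = 0 = log_2(1) = 0.0000
T(n) = O(n^0 log n) = O(log n)

For T(n) = 1T(n/2) + O(n^0): log_2(1) = 0.0000. This is Case 2 of the Master Theorem (c = log_b(a), equal work at all levels), giving O(log n).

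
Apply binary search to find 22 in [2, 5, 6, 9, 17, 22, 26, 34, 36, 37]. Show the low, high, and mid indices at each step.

Binary search for 22 in [2, 5, 6, 9, 17, 22, 26, 34, 36, 37]:

lo=0, hi=9, mid=4, arr[mid]=17 -> 17 < 22, search right half
lo=5, hi=9, mid=7, arr[mid]=34 -> 34 > 22, search left half
lo=5, hi=6, mid=5, arr[mid]=22 -> Found target at index 5!

Binary search finds 22 at index 5 after 3 comparisons. The search repeatedly halves the search space by comparing with the middle element.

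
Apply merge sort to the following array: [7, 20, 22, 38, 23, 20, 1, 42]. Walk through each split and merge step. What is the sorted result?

Merge sort trace:

Split: [7, 20, 22, 38, 23, 20, 1, 42] -> [7, 20, 22, 38] and [23, 20, 1, 42]
  Split: [7, 20, 22, 38] -> [7, 20] and [22, 38]
    Split: [7, 20] -> [7] and [20]
    Merge: [7] + [20] -> [7, 20]
    Split: [22, 38] -> [22] and [38]
    Merge: [22] + [38] -> [22, 38]
  Merge: [7, 20] + [22, 38] -> [7, 20, 22, 38]
  Split: [23, 20, 1, 42] -> [23, 20] and [1, 42]
    Split: [23, 20] -> [23] and [20]
    Merge: [23] + [20] -> [20, 23]
    Split: [1, 42] -> [1] and [42]
    Merge: [1] + [42] -> [1, 42]
  Merge: [20, 23] + [1, 42] -> [1, 20, 23, 42]
Merge: [7, 20, 22, 38] + [1, 20, 23, 42] -> [1, 7, 20, 20, 22, 23, 38, 42]

Final sorted array: [1, 7, 20, 20, 22, 23, 38, 42]

The merge sort proceeds by recursively splitting the array and merging sorted halves.
After all merges, the sorted array is [1, 7, 20, 20, 22, 23, 38, 42].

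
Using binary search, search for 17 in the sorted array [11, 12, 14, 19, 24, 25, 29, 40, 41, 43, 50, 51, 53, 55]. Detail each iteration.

Binary search for 17 in [11, 12, 14, 19, 24, 25, 29, 40, 41, 43, 50, 51, 53, 55]:

lo=0, hi=13, mid=6, arr[mid]=29 -> 29 > 17, search left half
lo=0, hi=5, mid=2, arr[mid]=14 -> 14 < 17, search right half
lo=3, hi=5, mid=4, arr[mid]=24 -> 24 > 17, search left half
lo=3, hi=3, mid=3, arr[mid]=19 -> 19 > 17, search left half
lo=3 > hi=2, target 17 not found

Binary search determines that 17 is not in the array after 4 comparisons. The search space was exhausted without finding the target.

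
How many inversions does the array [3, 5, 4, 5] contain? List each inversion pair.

Finding inversions in [3, 5, 4, 5]:

(1, 2): arr[1]=5 > arr[2]=4

Total inversions: 1

The array has 1 inversion(s): (1,2). Each pair (i,j) satisfies i < j and arr[i] > arr[j].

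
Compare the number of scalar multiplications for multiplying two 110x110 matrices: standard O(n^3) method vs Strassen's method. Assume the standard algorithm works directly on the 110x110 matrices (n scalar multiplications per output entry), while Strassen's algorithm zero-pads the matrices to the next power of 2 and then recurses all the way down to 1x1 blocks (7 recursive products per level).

Matrix multiplication for 110x110 matrices:

Strassen's algorithm requires power-of-2 dimensions. Pad 110x110 to 128x128 (next power of 2).

Standard algorithm: 110^3 = 1331000 multiplications
Strassen's algorithm: 7^(log2(128)) = 7^7 = 823543 multiplications
Savings: 1331000 - 823543 = 507457 multiplications

Standard: 1331000 multiplications (110^3). Strassen: 823543 multiplications (7^7, after padding to 128x128). Strassen reduces 8 recursive multiplications to 7 at each level.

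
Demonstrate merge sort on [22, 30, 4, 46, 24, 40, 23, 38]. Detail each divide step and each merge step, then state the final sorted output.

Merge sort trace:

Split: [22, 30, 4, 46, 24, 40, 23, 38] -> [22, 30, 4, 46] and [24, 40, 23, 38]
  Split: [22, 30, 4, 46] -> [22, 30] and [4, 46]
    Split: [22, 30] -> [22] and [30]
    Merge: [22] + [30] -> [22, 30]
    Split: [4, 46] -> [4] and [46]
    Merge: [4] + [46] -> [4, 46]
  Merge: [22, 30] + [4, 46] -> [4, 22, 30, 46]
  Split: [24, 40, 23, 38] -> [24, 40] and [23, 38]
    Split: [24, 40] -> [24] and [40]
    Merge: [24] + [40] -> [24, 40]
    Split: [23, 38] -> [23] and [38]
    Merge: [23] + [38] -> [23, 38]
  Merge: [24, 40] + [23, 38] -> [23, 24, 38, 40]
Merge: [4, 22, 30, 46] + [23, 24, 38, 40] -> [4, 22, 23, 24, 30, 38, 40, 46]

Final sorted array: [4, 22, 23, 24, 30, 38, 40, 46]

The merge sort proceeds by recursively splitting the array and merging sorted halves.
After all merges, the sorted array is [4, 22, 23, 24, 30, 38, 40, 46].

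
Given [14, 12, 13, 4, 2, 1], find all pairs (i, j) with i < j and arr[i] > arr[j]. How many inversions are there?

Finding inversions in [14, 12, 13, 4, 2, 1]:

(0, 1): arr[0]=14 > arr[1]=12
(0, 2): arr[0]=14 > arr[2]=13
(0, 3): arr[0]=14 > arr[3]=4
(0, 4): arr[0]=14 > arr[4]=2
(0, 5): arr[0]=14 > arr[5]=1
(1, 3): arr[1]=12 > arr[3]=4
(1, 4): arr[1]=12 > arr[4]=2
(1, 5): arr[1]=12 > arr[5]=1
(2, 3): arr[2]=13 > arr[3]=4
(2, 4): arr[2]=13 > arr[4]=2
(2, 5): arr[2]=13 > arr[5]=1
(3, 4): arr[3]=4 > arr[4]=2
(3, 5): arr[3]=4 > arr[5]=1
(4, 5): arr[4]=2 > arr[5]=1

Total inversions: 14

The array has 14 inversion(s): (0,1), (0,2), (0,3), (0,4), (0,5), (1,3), (1,4), (1,5), (2,3), (2,4), (2,5), (3,4), (3,5), (4,5). Each pair (i,j) satisfies i < j and arr[i] > arr[j].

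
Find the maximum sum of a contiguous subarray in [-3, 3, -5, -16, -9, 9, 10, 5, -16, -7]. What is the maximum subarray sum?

Using Kadane's algorithm on [-3, 3, -5, -16, -9, 9, 10, 5, -16, -7]:

Scanning through the array:
Position 1 (value 3): max_ending_here = 3, max_so_far = 3
Position 2 (value -5): max_ending_here = -2, max_so_far = 3
Position 3 (value -16): max_ending_here = -16, max_so_far = 3
Position 4 (value -9): max_ending_here = -9, max_so_far = 3
Position 5 (value 9): max_ending_here = 9, max_so_far = 9
Position 6 (value 10): max_ending_here = 19, max_so_far = 19
Position 7 (value 5): max_ending_here = 24, max_so_far = 24
Position 8 (value -16): max_ending_here = 8, max_so_far = 24
Position 9 (value -7): max_ending_here = 1, max_so_far = 24

Maximum subarray: [9, 10, 5]
Maximum sum: 24

The maximum subarray is [9, 10, 5] with sum 24. This subarray runs from index 5 to index 7.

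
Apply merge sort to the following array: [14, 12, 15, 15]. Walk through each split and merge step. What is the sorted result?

Merge sort trace:

Split: [14, 12, 15, 15] -> [14, 12] and [15, 15]
  Split: [14, 12] -> [14] and [12]
  Merge: [14] + [12] -> [12, 14]
  Split: [15, 15] -> [15] and [15]
  Merge: [15] + [15] -> [15, 15]
Merge: [12, 14] + [15, 15] -> [12, 14, 15, 15]

Final sorted array: [12, 14, 15, 15]

The merge sort proceeds by recursively splitting the array and merging sorted halves.
After all merges, the sorted array is [12, 14, 15, 15].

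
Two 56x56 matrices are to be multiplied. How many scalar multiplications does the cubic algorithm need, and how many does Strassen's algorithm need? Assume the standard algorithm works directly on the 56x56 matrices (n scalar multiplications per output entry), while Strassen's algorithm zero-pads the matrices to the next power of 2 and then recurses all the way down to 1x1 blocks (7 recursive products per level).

Matrix multiplication for 56x56 matrices:

Strassen's algorithm requires power-of-2 dimensions. Pad 56x56 to 64x64 (next power of 2).

Standard algorithm: 56^3 = 175616 multiplications
Strassen's algorithm: 7^(log2(64)) = 7^6 = 117649 multiplications
Savings: 175616 - 117649 = 57967 multiplications

Standard: 175616 multiplications (56^3). Strassen: 117649 multiplications (7^6, after padding to 64x64). Strassen reduces 8 recursive multiplications to 7 at each level.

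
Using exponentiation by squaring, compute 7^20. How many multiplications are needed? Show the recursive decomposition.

Computing 7^20 by squaring (build up from 7^1; each line after the first costs one multiplication):

7^1 = 7
7^2 = (7^1)^2 = 7^2 = 49
7^4 = (7^2)^2 = 49^2 = 2401
7^5 = 7 * 7^4 = 7 * 2401 = 16807
7^10 = (7^5)^2 = 16807^2 = 282475249
7^20 = (7^10)^2 = 282475249^2 = 79792266297612001

Result: 79792266297612001
Multiplications needed: 5 (5 lines after 7^1)

7^20 = 79792266297612001. Using exponentiation by squaring, this requires 5 multiplications. The key idea: if the exponent is even, square the half-power; if odd, multiply by the base once.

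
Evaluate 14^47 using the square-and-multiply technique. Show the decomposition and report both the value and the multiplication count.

Computing 14^47 by squaring (build up from 14^1; each line after the first costs one multiplication):

14^1 = 14
14^2 = (14^1)^2 = 14^2 = 196
14^4 = (14^2)^2 = 196^2 = 38416
14^5 = 14 * 14^4 = 14 * 38416 = 537824
14^10 = (14^5)^2 = 537824^2 = 289254654976
14^11 = 14 * 14^10 = 14 * 289254654976 = 4049565169664
14^22 = (14^11)^2 = 4049565169664^2 = 16398978063355821105872896
14^23 = 14 * 14^22 = 14 * 16398978063355821105872896 = 229585692886981495482220544
14^46 = (14^23)^2 = 229585692886981495482220544^2 = 52709590378395385649697127909589319306203213055655936
14^47 = 14 * 14^46 = 14 * 52709590378395385649697127909589319306203213055655936 = 737934265297535399095759790734250470286844982779183104

Result: 737934265297535399095759790734250470286844982779183104
Multiplications needed: 9 (9 lines after 14^1)

14^47 = 737934265297535399095759790734250470286844982779183104. Using exponentiation by squaring, this requires 9 multiplications. The key idea: if the exponent is even, square the half-power; if odd, multiply by the base once.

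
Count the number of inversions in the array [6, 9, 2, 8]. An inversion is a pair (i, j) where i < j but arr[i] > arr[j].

Finding inversions in [6, 9, 2, 8]:

(0, 2): arr[0]=6 > arr[2]=2
(1, 2): arr[1]=9 > arr[2]=2
(1, 3): arr[1]=9 > arr[3]=8

Total inversions: 3

The array has 3 inversion(s): (0,2), (1,2), (1,3). Each pair (i,j) satisfies i < j and arr[i] > arr[j].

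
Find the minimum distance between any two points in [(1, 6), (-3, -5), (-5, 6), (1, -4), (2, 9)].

Computing all pairwise distances among 5 points:

d((1, 6), (-3, -5)) = 11.7047
d((1, 6), (-5, 6)) = 6.0
d((1, 6), (1, -4)) = 10.0
d((1, 6), (2, 9)) = 3.1623 <-- minimum
d((-3, -5), (-5, 6)) = 11.1803
d((-3, -5), (1, -4)) = 4.1231
d((-3, -5), (2, 9)) = 14.8661
d((-5, 6), (1, -4)) = 11.6619
d((-5, 6), (2, 9)) = 7.6158
d((1, -4), (2, 9)) = 13.0384

Closest pair: (1, 6) and (2, 9) with distance 3.1623

The closest pair is (1, 6) and (2, 9) with Euclidean distance 3.1623. For 5 points, brute-force pairwise comparison is shown above. For large n, the divide-and-conquer algorithm (sort by x, recurse on halves, check the dividing strip) achieves O(n log n).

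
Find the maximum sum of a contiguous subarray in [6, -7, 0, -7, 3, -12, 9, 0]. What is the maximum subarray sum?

Using Kadane's algorithm on [6, -7, 0, -7, 3, -12, 9, 0]:

Scanning through the array:
Position 1 (value -7): max_ending_here = -1, max_so_far = 6
Position 2 (value 0): max_ending_here = 0, max_so_far = 6
Position 3 (value -7): max_ending_here = -7, max_so_far = 6
Position 4 (value 3): max_ending_here = 3, max_so_far = 6
Position 5 (value -12): max_ending_here = -9, max_so_far = 6
Position 6 (value 9): max_ending_here = 9, max_so_far = 9
Position 7 (value 0): max_ending_here = 9, max_so_far = 9

Maximum subarray: [9]
Maximum sum: 9

The maximum subarray is [9] with sum 9. This subarray runs from index 6 to index 6.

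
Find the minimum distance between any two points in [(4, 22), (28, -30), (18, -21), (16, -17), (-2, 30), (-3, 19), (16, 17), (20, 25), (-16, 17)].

Computing all pairwise distances among 9 points:

d((4, 22), (28, -30)) = 57.2713
d((4, 22), (18, -21)) = 45.2217
d((4, 22), (16, -17)) = 40.8044
d((4, 22), (-2, 30)) = 10.0
d((4, 22), (-3, 19)) = 7.6158
d((4, 22), (16, 17)) = 13.0
d((4, 22), (20, 25)) = 16.2788
d((4, 22), (-16, 17)) = 20.6155
d((28, -30), (18, -21)) = 13.4536
d((28, -30), (16, -17)) = 17.6918
d((28, -30), (-2, 30)) = 67.082
d((28, -30), (-3, 19)) = 57.9828
d((28, -30), (16, 17)) = 48.5077
d((28, -30), (20, 25)) = 55.5788
d((28, -30), (-16, 17)) = 64.3817
d((18, -21), (16, -17)) = 4.4721 <-- minimum
d((18, -21), (-2, 30)) = 54.7814
d((18, -21), (-3, 19)) = 45.1774
d((18, -21), (16, 17)) = 38.0526
d((18, -21), (20, 25)) = 46.0435
d((18, -21), (-16, 17)) = 50.9902
d((16, -17), (-2, 30)) = 50.3289
d((16, -17), (-3, 19)) = 40.7063
d((16, -17), (16, 17)) = 34.0
d((16, -17), (20, 25)) = 42.19
d((16, -17), (-16, 17)) = 46.6905
d((-2, 30), (-3, 19)) = 11.0454
d((-2, 30), (16, 17)) = 22.2036
d((-2, 30), (20, 25)) = 22.561
d((-2, 30), (-16, 17)) = 19.105
d((-3, 19), (16, 17)) = 19.105
d((-3, 19), (20, 25)) = 23.7697
d((-3, 19), (-16, 17)) = 13.1529
d((16, 17), (20, 25)) = 8.9443
d((16, 17), (-16, 17)) = 32.0
d((20, 25), (-16, 17)) = 36.8782

Closest pair: (18, -21) and (16, -17) with distance 4.4721

The closest pair is (18, -21) and (16, -17) with Euclidean distance 4.4721. For 9 points, brute-force pairwise comparison is shown above. For large n, the divide-and-conquer algorithm (sort by x, recurse on halves, check the dividing strip) achieves O(n log n).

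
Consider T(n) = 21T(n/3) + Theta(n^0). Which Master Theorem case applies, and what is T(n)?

Master Theorem for T(n) = 21T(n/3) + O(n^0):

a = 21, b = 3, c = 0
log_b(a) = log_3(21) = 2.7712

Case 1: c = 0 < log_3(21) = 2.7712
T(n) = O(n^(log_3 21))

For T(n) = 21T(n/3) + O(n^0): log_3(21) = 2.7712. This is Case 1 of the Master Theorem (c < log_b(a), work dominated by leaves), giving O(n^(log_3 21)).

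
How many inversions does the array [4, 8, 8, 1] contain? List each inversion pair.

Finding inversions in [4, 8, 8, 1]:

(0, 3): arr[0]=4 > arr[3]=1
(1, 3): arr[1]=8 > arr[3]=1
(2, 3): arr[2]=8 > arr[3]=1

Total inversions: 3

The array has 3 inversion(s): (0,3), (1,3), (2,3). Each pair (i,j) satisfies i < j and arr[i] > arr[j].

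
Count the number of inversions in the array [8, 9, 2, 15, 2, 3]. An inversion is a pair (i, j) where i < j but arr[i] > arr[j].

Finding inversions in [8, 9, 2, 15, 2, 3]:

(0, 2): arr[0]=8 > arr[2]=2
(0, 4): arr[0]=8 > arr[4]=2
(0, 5): arr[0]=8 > arr[5]=3
(1, 2): arr[1]=9 > arr[2]=2
(1, 4): arr[1]=9 > arr[4]=2
(1, 5): arr[1]=9 > arr[5]=3
(3, 4): arr[3]=15 > arr[4]=2
(3, 5): arr[3]=15 > arr[5]=3

Total inversions: 8

The array has 8 inversion(s): (0,2), (0,4), (0,5), (1,2), (1,4), (1,5), (3,4), (3,5). Each pair (i,j) satisfies i < j and arr[i] > arr[j].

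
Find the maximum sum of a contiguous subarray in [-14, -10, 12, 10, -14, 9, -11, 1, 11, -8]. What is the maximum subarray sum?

Using Kadane's algorithm on [-14, -10, 12, 10, -14, 9, -11, 1, 11, -8]:

Scanning through the array:
Position 1 (value -10): max_ending_here = -10, max_so_far = -10
Position 2 (value 12): max_ending_here = 12, max_so_far = 12
Position 3 (value 10): max_ending_here = 22, max_so_far = 22
Position 4 (value -14): max_ending_here = 8, max_so_far = 22
Position 5 (value 9): max_ending_here = 17, max_so_far = 22
Position 6 (value -11): max_ending_here = 6, max_so_far = 22
Position 7 (value 1): max_ending_here = 7, max_so_far = 22
Position 8 (value 11): max_ending_here = 18, max_so_far = 22
Position 9 (value -8): max_ending_here = 10, max_so_far = 22

Maximum subarray: [12, 10]
Maximum sum: 22

The maximum subarray is [12, 10] with sum 22. This subarray runs from index 2 to index 3.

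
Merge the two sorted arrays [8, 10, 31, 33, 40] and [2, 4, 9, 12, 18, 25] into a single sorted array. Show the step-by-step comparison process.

Merging process:

Compare 8 vs 2: take 2 from right. Merged: [2]
Compare 8 vs 4: take 4 from right. Merged: [2, 4]
Compare 8 vs 9: take 8 from left. Merged: [2, 4, 8]
Compare 10 vs 9: take 9 from right. Merged: [2, 4, 8, 9]
Compare 10 vs 12: take 10 from left. Merged: [2, 4, 8, 9, 10]
Compare 31 vs 12: take 12 from right. Merged: [2, 4, 8, 9, 10, 12]
Compare 31 vs 18: take 18 from right. Merged: [2, 4, 8, 9, 10, 12, 18]
Compare 31 vs 25: take 25 from right. Merged: [2, 4, 8, 9, 10, 12, 18, 25]
Append remaining from left: [31, 33, 40]. Merged: [2, 4, 8, 9, 10, 12, 18, 25, 31, 33, 40]

Final merged array: [2, 4, 8, 9, 10, 12, 18, 25, 31, 33, 40]
Total comparisons: 8

The merged array is [2, 4, 8, 9, 10, 12, 18, 25, 31, 33, 40], requiring 8 comparisons. The merge step runs in O(n) time where n is the total number of elements.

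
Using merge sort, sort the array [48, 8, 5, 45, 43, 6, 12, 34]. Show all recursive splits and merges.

Merge sort trace:

Split: [48, 8, 5, 45, 43, 6, 12, 34] -> [48, 8, 5, 45] and [43, 6, 12, 34]
  Split: [48, 8, 5, 45] -> [48, 8] and [5, 45]
    Split: [48, 8] -> [48] and [8]
    Merge: [48] + [8] -> [8, 48]
    Split: [5, 45] -> [5] and [45]
    Merge: [5] + [45] -> [5, 45]
  Merge: [8, 48] + [5, 45] -> [5, 8, 45, 48]
  Split: [43, 6, 12, 34] -> [43, 6] and [12, 34]
    Split: [43, 6] -> [43] and [6]
    Merge: [43] + [6] -> [6, 43]
    Split: [12, 34] -> [12] and [34]
    Merge: [12] + [34] -> [12, 34]
  Merge: [6, 43] + [12, 34] -> [6, 12, 34, 43]
Merge: [5, 8, 45, 48] + [6, 12, 34, 43] -> [5, 6, 8, 12, 34, 43, 45, 48]

Final sorted array: [5, 6, 8, 12, 34, 43, 45, 48]

The merge sort proceeds by recursively splitting the array and merging sorted halves.
After all merges, the sorted array is [5, 6, 8, 12, 34, 43, 45, 48].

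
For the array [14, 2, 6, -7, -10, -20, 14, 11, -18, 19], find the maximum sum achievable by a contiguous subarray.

Using Kadane's algorithm on [14, 2, 6, -7, -10, -20, 14, 11, -18, 19]:

Scanning through the array:
Position 1 (value 2): max_ending_here = 16, max_so_far = 16
Position 2 (value 6): max_ending_here = 22, max_so_far = 22
Position 3 (value -7): max_ending_here = 15, max_so_far = 22
Position 4 (value -10): max_ending_here = 5, max_so_far = 22
Position 5 (value -20): max_ending_here = -15, max_so_far = 22
Position 6 (value 14): max_ending_here = 14, max_so_far = 22
Position 7 (value 11): max_ending_here = 25, max_so_far = 25
Position 8 (value -18): max_ending_here = 7, max_so_far = 25
Position 9 (value 19): max_ending_here = 26, max_so_far = 26

Maximum subarray: [14, 11, -18, 19]
Maximum sum: 26

The maximum subarray is [14, 11, -18, 19] with sum 26. This subarray runs from index 6 to index 9.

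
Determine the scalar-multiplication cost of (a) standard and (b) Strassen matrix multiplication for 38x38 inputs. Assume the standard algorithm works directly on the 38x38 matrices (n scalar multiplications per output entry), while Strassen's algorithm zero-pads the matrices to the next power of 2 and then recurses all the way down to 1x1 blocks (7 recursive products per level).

Matrix multiplication for 38x38 matrices:

Strassen's algorithm requires power-of-2 dimensions. Pad 38x38 to 64x64 (next power of 2).

Standard algorithm: 38^3 = 54872 multiplications
Strassen's algorithm: 7^(log2(64)) = 7^6 = 117649 multiplications
Difference: 54872 - 117649 = -62777 (Strassen uses MORE here due to padding overhead — for small or just-over-power-of-2 n, padding can outweigh the per-level savings)

Standard: 54872 multiplications (38^3). Strassen: 117649 multiplications (7^6, after padding to 64x64). Strassen reduces 8 recursive multiplications to 7 at each level.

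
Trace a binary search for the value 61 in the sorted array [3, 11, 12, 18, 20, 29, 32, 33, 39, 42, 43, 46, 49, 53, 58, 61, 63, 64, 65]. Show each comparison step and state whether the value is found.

Binary search for 61 in [3, 11, 12, 18, 20, 29, 32, 33, 39, 42, 43, 46, 49, 53, 58, 61, 63, 64, 65]:

lo=0, hi=18, mid=9, arr[mid]=42 -> 42 < 61, search right half
lo=10, hi=18, mid=14, arr[mid]=58 -> 58 < 61, search right half
lo=15, hi=18, mid=16, arr[mid]=63 -> 63 > 61, search left half
lo=15, hi=15, mid=15, arr[mid]=61 -> Found target at index 15!

Binary search finds 61 at index 15 after 4 comparisons. The search repeatedly halves the search space by comparing with the middle element.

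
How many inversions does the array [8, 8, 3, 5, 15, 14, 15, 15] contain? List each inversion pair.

Finding inversions in [8, 8, 3, 5, 15, 14, 15, 15]:

(0, 2): arr[0]=8 > arr[2]=3
(0, 3): arr[0]=8 > arr[3]=5
(1, 2): arr[1]=8 > arr[2]=3
(1, 3): arr[1]=8 > arr[3]=5
(4, 5): arr[4]=15 > arr[5]=14

Total inversions: 5

The array has 5 inversion(s): (0,2), (0,3), (1,2), (1,3), (4,5). Each pair (i,j) satisfies i < j and arr[i] > arr[j].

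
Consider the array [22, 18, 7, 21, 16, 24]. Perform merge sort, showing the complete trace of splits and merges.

Merge sort trace:

Split: [22, 18, 7, 21, 16, 24] -> [22, 18, 7] and [21, 16, 24]
  Split: [22, 18, 7] -> [22] and [18, 7]
    Split: [18, 7] -> [18] and [7]
    Merge: [18] + [7] -> [7, 18]
  Merge: [22] + [7, 18] -> [7, 18, 22]
  Split: [21, 16, 24] -> [21] and [16, 24]
    Split: [16, 24] -> [16] and [24]
    Merge: [16] + [24] -> [16, 24]
  Merge: [21] + [16, 24] -> [16, 21, 24]
Merge: [7, 18, 22] + [16, 21, 24] -> [7, 16, 18, 21, 22, 24]

Final sorted array: [7, 16, 18, 21, 22, 24]

The merge sort proceeds by recursively splitting the array and merging sorted halves.
After all merges, the sorted array is [7, 16, 18, 21, 22, 24].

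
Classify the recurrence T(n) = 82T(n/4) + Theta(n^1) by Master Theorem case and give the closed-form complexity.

Master Theorem for T(n) = 82T(n/4) + O(n^1):

a = 82, b = 4, c = 1
log_b(a) = log_4(82) = 3.1788

Case 1: c = 1 < log_4(82) = 3.1788
T(n) = O(n^(log_4 82))

For T(n) = 82T(n/4) + O(n^1): log_4(82) = 3.1788. This is Case 1 of the Master Theorem (c < log_b(a), work dominated by leaves), giving O(n^(log_4 82)).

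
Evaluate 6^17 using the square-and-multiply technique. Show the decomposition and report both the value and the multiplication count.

Computing 6^17 by squaring (build up from 6^1; each line after the first costs one multiplication):

6^1 = 6
6^2 = (6^1)^2 = 6^2 = 36
6^4 = (6^2)^2 = 36^2 = 1296
6^8 = (6^4)^2 = 1296^2 = 1679616
6^16 = (6^8)^2 = 1679616^2 = 2821109907456
6^17 = 6 * 6^16 = 6 * 2821109907456 = 16926659444736

Result: 16926659444736
Multiplications needed: 5 (5 lines after 6^1)

6^17 = 16926659444736. Using exponentiation by squaring, this requires 5 multiplications. The key idea: if the exponent is even, square the half-power; if odd, multiply by the base once.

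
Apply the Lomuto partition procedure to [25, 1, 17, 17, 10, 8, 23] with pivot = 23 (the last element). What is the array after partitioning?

Lomuto partition with pivot = 23:

Initial array: [25, 1, 17, 17, 10, 8, 23]

arr[0]=25 > 23: no swap
arr[1]=1 <= 23: swap with position 0, array becomes [1, 25, 17, 17, 10, 8, 23]
arr[2]=17 <= 23: swap with position 1, array becomes [1, 17, 25, 17, 10, 8, 23]
arr[3]=17 <= 23: swap with position 2, array becomes [1, 17, 17, 25, 10, 8, 23]
arr[4]=10 <= 23: swap with position 3, array becomes [1, 17, 17, 10, 25, 8, 23]
arr[5]=8 <= 23: swap with position 4, array becomes [1, 17, 17, 10, 8, 25, 23]

Place pivot at position 5: [1, 17, 17, 10, 8, 23, 25]
Pivot position: 5

After partitioning with pivot 23, the array becomes [1, 17, 17, 10, 8, 23, 25]. The pivot is placed at index 5. All elements to the left of the pivot are <= 23, and all elements to the right are > 23.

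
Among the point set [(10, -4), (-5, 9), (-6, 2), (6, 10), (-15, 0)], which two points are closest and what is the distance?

Computing all pairwise distances among 5 points:

d((10, -4), (-5, 9)) = 19.8494
d((10, -4), (-6, 2)) = 17.088
d((10, -4), (6, 10)) = 14.5602
d((10, -4), (-15, 0)) = 25.318
d((-5, 9), (-6, 2)) = 7.0711 <-- minimum
d((-5, 9), (6, 10)) = 11.0454
d((-5, 9), (-15, 0)) = 13.4536
d((-6, 2), (6, 10)) = 14.4222
d((-6, 2), (-15, 0)) = 9.2195
d((6, 10), (-15, 0)) = 23.2594

Closest pair: (-5, 9) and (-6, 2) with distance 7.0711

The closest pair is (-5, 9) and (-6, 2) with Euclidean distance 7.0711. For 5 points, brute-force pairwise comparison is shown above. For large n, the divide-and-conquer algorithm (sort by x, recurse on halves, check the dividing strip) achieves O(n log n).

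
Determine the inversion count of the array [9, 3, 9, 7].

Finding inversions in [9, 3, 9, 7]:

(0, 1): arr[0]=9 > arr[1]=3
(0, 3): arr[0]=9 > arr[3]=7
(2, 3): arr[2]=9 > arr[3]=7

Total inversions: 3

The array has 3 inversion(s): (0,1), (0,3), (2,3). Each pair (i,j) satisfies i < j and arr[i] > arr[j].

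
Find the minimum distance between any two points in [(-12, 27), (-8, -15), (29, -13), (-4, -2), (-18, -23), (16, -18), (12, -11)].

Computing all pairwise distances among 7 points:

d((-12, 27), (-8, -15)) = 42.19
d((-12, 27), (29, -13)) = 57.28
d((-12, 27), (-4, -2)) = 30.0832
d((-12, 27), (-18, -23)) = 50.3587
d((-12, 27), (16, -18)) = 53.0
d((-12, 27), (12, -11)) = 44.9444
d((-8, -15), (29, -13)) = 37.054
d((-8, -15), (-4, -2)) = 13.6015
d((-8, -15), (-18, -23)) = 12.8062
d((-8, -15), (16, -18)) = 24.1868
d((-8, -15), (12, -11)) = 20.3961
d((29, -13), (-4, -2)) = 34.7851
d((29, -13), (-18, -23)) = 48.0521
d((29, -13), (16, -18)) = 13.9284
d((29, -13), (12, -11)) = 17.1172
d((-4, -2), (-18, -23)) = 25.2389
d((-4, -2), (16, -18)) = 25.6125
d((-4, -2), (12, -11)) = 18.3576
d((-18, -23), (16, -18)) = 34.3657
d((-18, -23), (12, -11)) = 32.311
d((16, -18), (12, -11)) = 8.0623 <-- minimum

Closest pair: (16, -18) and (12, -11) with distance 8.0623

The closest pair is (16, -18) and (12, -11) with Euclidean distance 8.0623. For 7 points, brute-force pairwise comparison is shown above. For large n, the divide-and-conquer algorithm (sort by x, recurse on halves, check the dividing strip) achieves O(n log n).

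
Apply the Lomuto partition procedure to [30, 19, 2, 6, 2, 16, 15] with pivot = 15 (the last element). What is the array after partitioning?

Lomuto partition with pivot = 15:

Initial array: [30, 19, 2, 6, 2, 16, 15]

arr[0]=30 > 15: no swap
arr[1]=19 > 15: no swap
arr[2]=2 <= 15: swap with position 0, array becomes [2, 19, 30, 6, 2, 16, 15]
arr[3]=6 <= 15: swap with position 1, array becomes [2, 6, 30, 19, 2, 16, 15]
arr[4]=2 <= 15: swap with position 2, array becomes [2, 6, 2, 19, 30, 16, 15]
arr[5]=16 > 15: no swap

Place pivot at position 3: [2, 6, 2, 15, 30, 16, 19]
Pivot position: 3

After partitioning with pivot 15, the array becomes [2, 6, 2, 15, 30, 16, 19]. The pivot is placed at index 3. All elements to the left of the pivot are <= 15, and all elements to the right are > 15.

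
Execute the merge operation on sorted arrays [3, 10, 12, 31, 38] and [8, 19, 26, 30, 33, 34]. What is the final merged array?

Merging process:

Compare 3 vs 8: take 3 from left. Merged: [3]
Compare 10 vs 8: take 8 from right. Merged: [3, 8]
Compare 10 vs 19: take 10 from left. Merged: [3, 8, 10]
Compare 12 vs 19: take 12 from left. Merged: [3, 8, 10, 12]
Compare 31 vs 19: take 19 from right. Merged: [3, 8, 10, 12, 19]
Compare 31 vs 26: take 26 from right. Merged: [3, 8, 10, 12, 19, 26]
Compare 31 vs 30: take 30 from right. Merged: [3, 8, 10, 12, 19, 26, 30]
Compare 31 vs 33: take 31 from left. Merged: [3, 8, 10, 12, 19, 26, 30, 31]
Compare 38 vs 33: take 33 from right. Merged: [3, 8, 10, 12, 19, 26, 30, 31, 33]
Compare 38 vs 34: take 34 from right. Merged: [3, 8, 10, 12, 19, 26, 30, 31, 33, 34]
Append remaining from left: [38]. Merged: [3, 8, 10, 12, 19, 26, 30, 31, 33, 34, 38]

Final merged array: [3, 8, 10, 12, 19, 26, 30, 31, 33, 34, 38]
Total comparisons: 10

The merged array is [3, 8, 10, 12, 19, 26, 30, 31, 33, 34, 38], requiring 10 comparisons. The merge step runs in O(n) time where n is the total number of elements.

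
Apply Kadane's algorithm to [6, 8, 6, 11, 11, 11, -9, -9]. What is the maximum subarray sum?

Using Kadane's algorithm on [6, 8, 6, 11, 11, 11, -9, -9]:

Scanning through the array:
Position 1 (value 8): max_ending_here = 14, max_so_far = 14
Position 2 (value 6): max_ending_here = 20, max_so_far = 20
Position 3 (value 11): max_ending_here = 31, max_so_far = 31
Position 4 (value 11): max_ending_here = 42, max_so_far = 42
Position 5 (value 11): max_ending_here = 53, max_so_far = 53
Position 6 (value -9): max_ending_here = 44, max_so_far = 53
Position 7 (value -9): max_ending_here = 35, max_so_far = 53

Maximum subarray: [6, 8, 6, 11, 11, 11]
Maximum sum: 53

The maximum subarray is [6, 8, 6, 11, 11, 11] with sum 53. This subarray runs from index 0 to index 5.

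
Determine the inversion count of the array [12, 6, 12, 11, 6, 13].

Finding inversions in [12, 6, 12, 11, 6, 13]:

(0, 1): arr[0]=12 > arr[1]=6
(0, 3): arr[0]=12 > arr[3]=11
(0, 4): arr[0]=12 > arr[4]=6
(2, 3): arr[2]=12 > arr[3]=11
(2, 4): arr[2]=12 > arr[4]=6
(3, 4): arr[3]=11 > arr[4]=6

Total inversions: 6

The array has 6 inversion(s): (0,1), (0,3), (0,4), (2,3), (2,4), (3,4). Each pair (i,j) satisfies i < j and arr[i] > arr[j].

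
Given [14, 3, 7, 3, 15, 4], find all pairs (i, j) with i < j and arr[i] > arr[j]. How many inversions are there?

Finding inversions in [14, 3, 7, 3, 15, 4]:

(0, 1): arr[0]=14 > arr[1]=3
(0, 2): arr[0]=14 > arr[2]=7
(0, 3): arr[0]=14 > arr[3]=3
(0, 5): arr[0]=14 > arr[5]=4
(2, 3): arr[2]=7 > arr[3]=3
(2, 5): arr[2]=7 > arr[5]=4
(4, 5): arr[4]=15 > arr[5]=4

Total inversions: 7

The array has 7 inversion(s): (0,1), (0,2), (0,3), (0,5), (2,3), (2,5), (4,5). Each pair (i,j) satisfies i < j and arr[i] > arr[j].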